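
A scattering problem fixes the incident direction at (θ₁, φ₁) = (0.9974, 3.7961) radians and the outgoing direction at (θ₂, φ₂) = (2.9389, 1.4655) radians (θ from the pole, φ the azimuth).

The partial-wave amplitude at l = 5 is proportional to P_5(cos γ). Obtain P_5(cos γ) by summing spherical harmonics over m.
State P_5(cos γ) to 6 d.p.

0.265795

Addition theorem: P_5(cos γ) = (4π/11) Σ_m Y*_{lm}(Ω₁) Y_{lm}(Ω₂), m = −5…5:
  m=-5: +0.192516+0.025354i × +0.000077-0.000133i = +0.000018-0.000024i  (running Σ = +0.000018-0.000024i)
  m=-4: -0.343415+0.198255i × -0.002155-0.000965i = +0.000931-0.000096i  (running Σ = +0.000950-0.000119i)
  m=-3: +0.129400-0.312377i × -0.006694+0.020482i = +0.005532+0.004741i  (running Σ = +0.006481+0.004622i)
  m=-2: -0.019666-0.073401i × +0.123578+0.026416i = -0.000491-0.009590i  (running Σ = +0.005990-0.004968i)
  m=-1: +0.277776+0.213149i × +0.046756-0.442401i = +0.107285-0.112922i  (running Σ = +0.113275-0.117890i)
  m=0: -0.009149-0.000000i × -0.668329+0.000000i = +0.006114+0.000000i  (running Σ = +0.119389-0.117890i)
  m=1: -0.277776+0.213149i × -0.046756-0.442401i = +0.107285+0.112922i  (running Σ = +0.226674-0.004968i)
  m=2: -0.019666+0.073401i × +0.123578-0.026416i = -0.000491+0.009590i  (running Σ = +0.226183+0.004622i)
  m=3: -0.129400-0.312377i × +0.006694+0.020482i = +0.005532-0.004741i  (running Σ = +0.231715-0.000119i)
  m=4: -0.343415-0.198255i × -0.002155+0.000965i = +0.000931+0.000096i  (running Σ = +0.232646-0.000024i)
  m=5: -0.192516+0.025354i × -0.000077-0.000133i = +0.000018+0.000024i  (running Σ = +0.232664+0.000000i)
Accumulated sum +0.232664+0.000000i; after 4π/(2l+1) scaling, +0.265795+0.000000i ⇒ P_5 = 0.265795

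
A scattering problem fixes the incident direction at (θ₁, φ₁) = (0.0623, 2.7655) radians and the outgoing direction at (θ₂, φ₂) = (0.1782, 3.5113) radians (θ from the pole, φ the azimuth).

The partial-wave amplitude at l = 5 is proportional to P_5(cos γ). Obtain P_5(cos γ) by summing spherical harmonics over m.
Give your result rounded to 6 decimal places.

Addition theorem: P_5(cos γ) = (4π/11) Σ_m Y*_{lm}(Ω₁) Y_{lm}(Ω₂), m = −5…5:
  [-5]  conj(Y_{5,-5})(Ω₁) = (0.000000, 0.000000) ; Y_{5,-5}(Ω₂) = (0.000022, 0.000078) ; Δ = (-0.000000, 0.000000)
  [-4]  conj(Y_{5,-4})(Ω₁) = (0.000001, -0.000022) ; Y_{5,-4}(Ω₂) = (0.000131, -0.001420) ; Δ = (-0.000000, -0.000000)
  [-3]  conj(Y_{5,-3})(Ω₁) = (-0.000285, 0.000601) ; Y_{5,-3}(Ω₂) = (-0.006623, 0.013312) ; Δ = (-0.000006, -0.000008)
  [-2]  conj(Y_{5,-2})(Ω₁) = (0.009520, -0.008907) ; Y_{5,-2}(Ω₂) = (0.073794, -0.067301) ; Δ = (0.000103, -0.001298)
  [-1]  conj(Y_{5,-1})(Ω₁) = (-0.146368, 0.057799) ; Y_{5,-1}(Ω₂) = (-0.378018, 0.146492) ; Δ = (0.046863, -0.043291)
  [+0]  conj(Y_{5,0})(Ω₁) = (0.908561, -0.000000) ; Y_{5,0}(Ω₂) = (0.725424, 0.000000) ; Δ = (0.659092, 0.000000)
  [+1]  conj(Y_{5,1})(Ω₁) = (0.146368, 0.057799) ; Y_{5,1}(Ω₂) = (0.378018, 0.146492) ; Δ = (0.046863, 0.043291)
  [+2]  conj(Y_{5,2})(Ω₁) = (0.009520, 0.008907) ; Y_{5,2}(Ω₂) = (0.073794, 0.067301) ; Δ = (0.000103, 0.001298)
  [+3]  conj(Y_{5,3})(Ω₁) = (0.000285, 0.000601) ; Y_{5,3}(Ω₂) = (0.006623, 0.013312) ; Δ = (-0.000006, 0.000008)
  [+4]  conj(Y_{5,4})(Ω₁) = (0.000001, 0.000022) ; Y_{5,4}(Ω₂) = (0.000131, 0.001420) ; Δ = (-0.000000, 0.000000)
  [+5]  conj(Y_{5,5})(Ω₁) = (-0.000000, 0.000000) ; Y_{5,5}(Ω₂) = (-0.000022, 0.000078) ; Δ = (-0.000000, -0.000000)
Σ over m = (0.753011, -0.000000); ×(4π/11) → (0.860238, -0.000000). Real part: 0.860238

0.860238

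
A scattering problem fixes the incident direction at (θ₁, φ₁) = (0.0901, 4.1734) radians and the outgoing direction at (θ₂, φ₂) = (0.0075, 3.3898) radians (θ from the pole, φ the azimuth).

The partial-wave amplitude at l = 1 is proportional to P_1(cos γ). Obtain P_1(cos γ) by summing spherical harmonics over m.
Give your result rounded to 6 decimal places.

Expand P_1 via completeness: Σ_{m} conj(Y_{1,m}) at Ω₁ times Y_{1,m} at Ω₂ —
  [-1]  conj(Y_{1,-1})(Ω₁) = -0.015956-0.026680i ; Y_{1,-1}(Ω₂) = -0.002512+0.000637i ; Δ = +0.000057+0.000057i
  [+0]  conj(Y_{1,0})(Ω₁) = +0.486621-0.000000i ; Y_{1,0}(Ω₂) = +0.488589+0.000000i ; Δ = +0.237757+0.000000i
  [+1]  conj(Y_{1,1})(Ω₁) = +0.015956-0.026680i ; Y_{1,1}(Ω₂) = +0.002512+0.000637i ; Δ = +0.000057-0.000057i
Accumulated sum +0.237871+0.000000i; after 4π/(2l+1) scaling, +0.996394+0.000000i ⇒ P_1 = 0.996394

0.996394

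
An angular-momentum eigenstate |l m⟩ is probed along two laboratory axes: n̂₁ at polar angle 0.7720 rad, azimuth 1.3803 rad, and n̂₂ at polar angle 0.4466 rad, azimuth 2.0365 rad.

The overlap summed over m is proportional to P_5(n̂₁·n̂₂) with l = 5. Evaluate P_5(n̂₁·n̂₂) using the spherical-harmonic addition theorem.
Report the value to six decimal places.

-0.130684

Expand P_5 via completeness: Σ_{m} conj(Y_{5,m}) at Ω₁ times Y_{5,m} at Ω₂ —
  m=-5: Y*=0.06247 + 0.04444j  Y=-0.00507 + 0.00479j  product -0.00053 + 0.00007j
  m=-4: Y*=0.18015 - 0.17191j  Y=-0.01326 - 0.04411j  product -0.00997 - 0.00567j
  m=-3: Y*=-0.22996 - 0.35759j  Y=0.17353 + 0.03045j  product -0.02902 - 0.06905j
  m=-2: Y*=-0.29631 + 0.11869j  Y=-0.24507 + 0.32957j  product 0.03350 - 0.12674j
  m=-1: Y*=-0.02760 - 0.14313j  Y=-0.21789 - 0.43354j  product -0.05604 + 0.04315j
  m=+0: Y*=-0.36305 + 0.00000j  Y=-0.02679 + 0.00000j  product 0.00973 + 0.00000j
  m=+1: Y*=0.02760 - 0.14313j  Y=0.21789 - 0.43354j  product -0.05604 - 0.04315j
  m=+2: Y*=-0.29631 - 0.11869j  Y=-0.24507 - 0.32957j  product 0.03350 + 0.12674j
  m=+3: Y*=0.22996 - 0.35759j  Y=-0.17353 + 0.03045j  product -0.02902 + 0.06905j
  m=+4: Y*=0.18015 + 0.17191j  Y=-0.01326 + 0.04411j  product -0.00997 + 0.00567j
  m=+5: Y*=-0.06247 + 0.04444j  Y=0.00507 + 0.00479j  product -0.00053 - 0.00007j
Σ over m = -0.11439 - 0.00000j; ×(4π/11) → -0.13068 - 0.00000j. Real part: -0.130684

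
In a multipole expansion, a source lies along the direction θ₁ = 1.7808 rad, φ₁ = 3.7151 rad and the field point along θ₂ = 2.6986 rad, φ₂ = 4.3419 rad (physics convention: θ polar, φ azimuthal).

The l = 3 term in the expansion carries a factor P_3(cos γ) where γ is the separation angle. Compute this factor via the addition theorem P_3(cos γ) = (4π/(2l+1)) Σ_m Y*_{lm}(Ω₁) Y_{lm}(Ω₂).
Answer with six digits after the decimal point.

Summing Y*_{l m}(θ₁,φ₁)·Y_{l m}(θ₂,φ₂) over m ∈ [−3, 3]; prefactor 4π/(2·3+1) = 1.795196:
  m=-3: Y*=(0.058224, -0.385958)  Y=(0.029454, -0.014568)  product (-0.003908, -0.012216)
  m=-2: Y*=(-0.083800, -0.185761)  Y=(0.125170, 0.114516)  product (0.010783, -0.032848)
  m=-1: Y*=(0.207817, 0.134235)  Y=(-0.154551, 0.397892)  product (-0.085529, 0.061943)
  m=+0: Y*=(0.216478, -0.000000)  Y=(-0.364571, 0.000000)  product (-0.078921, 0.000000)
  m=+1: Y*=(-0.207817, 0.134235)  Y=(0.154551, 0.397892)  product (-0.085529, -0.061943)
  m=+2: Y*=(-0.083800, 0.185761)  Y=(0.125170, -0.114516)  product (0.010783, 0.032848)
  m=+3: Y*=(-0.058224, -0.385958)  Y=(-0.029454, -0.014568)  product (-0.003908, 0.012216)
Accumulated sum (-0.236229, 0.000000); after 4π/(2l+1) scaling, (-0.424077, 0.000000) ⇒ P_3 = -0.424077

-0.424077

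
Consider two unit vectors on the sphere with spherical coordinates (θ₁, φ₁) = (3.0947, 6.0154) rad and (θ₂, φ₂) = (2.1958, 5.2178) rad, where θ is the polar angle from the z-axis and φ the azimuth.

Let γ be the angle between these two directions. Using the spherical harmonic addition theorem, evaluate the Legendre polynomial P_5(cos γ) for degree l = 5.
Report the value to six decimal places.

-0.179671

Expand P_5 via completeness: Σ_{m} conj(Y_{5,m}) at Ω₁ times Y_{5,m} at Ω₂ —
  [-5]  conj(Y_{5,-5})(Ω₁) = +0.000000-0.000000i ; Y_{5,-5}(Ω₂) = +0.093865-0.133010i ; Δ = -0.000000-0.000000i
  [-4]  conj(Y_{5,-4})(Ω₁) = -0.000003+0.000006i ; Y_{5,-4}(Ω₂) = +0.161841+0.334312i ; Δ = -0.000003-0.000000i
  [-3]  conj(Y_{5,-3})(Ω₁) = +0.000197-0.000205i ; Y_{5,-3}(Ω₂) = -0.383396-0.020940i ; Δ = -0.000080+0.000074i
  [-2]  conj(Y_{5,-2})(Ω₁) = -0.006377+0.003784i ; Y_{5,-2}(Ω₂) = +0.009362-0.014933i ; Δ = -0.000003+0.000131i
  [-1]  conj(Y_{5,-1})(Ω₁) = +0.114937-0.031536i ; Y_{5,-1}(Ω₂) = -0.167460-0.302629i ; Δ = -0.028791-0.029502i
  [+0]  conj(Y_{5,0})(Ω₁) = -0.920235-0.000000i ; Y_{5,0}(Ω₂) = +0.108148+0.000000i ; Δ = -0.099522-0.000000i
  [+1]  conj(Y_{5,1})(Ω₁) = -0.114937-0.031536i ; Y_{5,1}(Ω₂) = +0.167460-0.302629i ; Δ = -0.028791+0.029502i
  [+2]  conj(Y_{5,2})(Ω₁) = -0.006377-0.003784i ; Y_{5,2}(Ω₂) = +0.009362+0.014933i ; Δ = -0.000003-0.000131i
  [+3]  conj(Y_{5,3})(Ω₁) = -0.000197-0.000205i ; Y_{5,3}(Ω₂) = +0.383396-0.020940i ; Δ = -0.000080-0.000074i
  [+4]  conj(Y_{5,4})(Ω₁) = -0.000003-0.000006i ; Y_{5,4}(Ω₂) = +0.161841-0.334312i ; Δ = -0.000003+0.000000i
  [+5]  conj(Y_{5,5})(Ω₁) = -0.000000-0.000000i ; Y_{5,5}(Ω₂) = -0.093865-0.133010i ; Δ = -0.000000+0.000000i
Σ over m = -0.157275-0.000000i; ×(4π/11) → -0.179671-0.000000i. Real part: -0.179671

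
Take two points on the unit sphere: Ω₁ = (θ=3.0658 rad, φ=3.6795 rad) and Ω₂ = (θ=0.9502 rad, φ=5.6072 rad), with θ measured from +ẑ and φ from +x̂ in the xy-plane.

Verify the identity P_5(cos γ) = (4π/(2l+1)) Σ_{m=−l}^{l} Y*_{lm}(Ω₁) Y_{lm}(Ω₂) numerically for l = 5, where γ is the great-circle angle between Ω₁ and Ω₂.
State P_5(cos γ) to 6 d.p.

0.156031

Addition theorem: P_5(cos γ) = (4π/11) Σ_m Y*_{lm}(Ω₁) Y_{lm}(Ω₂), m = −5…5:
  m=-5: Y*=0.00000 - 0.00000j  Y=-0.16072 - 0.03905j  product -0.00000 + 0.00000j
  m=-4: Y*=0.00003 - 0.00004j  Y=-0.33862 + 0.15845j  product -0.00000 + 0.00002j
  m=-3: Y*=0.00005 - 0.00119j  Y=-0.16801 + 0.34154j  product 0.00040 + 0.00022j
  m=-2: Y*=-0.00913 - 0.01691j  Y=0.00205 + 0.00923j  product 0.00014 - 0.00012j
  m=-1: Y*=-0.16329 - 0.09742j  Y=-0.27091 - 0.21728j  product 0.02307 + 0.06187j
  m=+0: Y*=-0.89572 + 0.00000j  Y=-0.09978 + 0.00000j  product 0.08938 + 0.00000j
  m=+1: Y*=0.16329 - 0.09742j  Y=0.27091 - 0.21728j  product 0.02307 - 0.06187j
  m=+2: Y*=-0.00913 + 0.01691j  Y=0.00205 - 0.00923j  product 0.00014 + 0.00012j
  m=+3: Y*=-0.00005 - 0.00119j  Y=0.16801 + 0.34154j  product 0.00040 - 0.00022j
  m=+4: Y*=0.00003 + 0.00004j  Y=-0.33862 - 0.15845j  product -0.00000 - 0.00002j
  m=+5: Y*=-0.00000 - 0.00000j  Y=0.16072 - 0.03905j  product -0.00000 - 0.00000j
Σ over m = 0.13658 - 0.00000j; ×(4π/11) → 0.15603 - 0.00000j. Real part: 0.156031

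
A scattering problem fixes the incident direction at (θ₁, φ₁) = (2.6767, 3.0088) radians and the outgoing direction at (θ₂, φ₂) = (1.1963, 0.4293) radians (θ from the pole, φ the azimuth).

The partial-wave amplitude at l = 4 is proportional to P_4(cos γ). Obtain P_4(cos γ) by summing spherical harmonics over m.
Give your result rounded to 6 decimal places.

Expand P_4 via completeness: Σ_{m} conj(Y_{4,m}) at Ω₁ times Y_{4,m} at Ω₂ —
  term(m=-4) = -0.003721-0.004625i   from Y*(Ω₁)=+0.015415-0.009056i, Y(Ω₂)=-0.048436-0.328472i
  term(m=-3) = -0.004288-0.036966i   from Y*(Ω₁)=+0.092925-0.039111i, Y(Ω₂)=+0.103033-0.354439i
  term(m=-2) = -0.002447+0.005110i   from Y*(Ω₁)=+0.297999-0.081059i, Y(Ω₂)=-0.011989+0.013886i
  term(m=-1) = -0.138236+0.087070i   from Y*(Ω₁)=+0.487277-0.065090i, Y(Ω₂)=-0.302167+0.138324i
  term(m=+0) = -0.005961+0.000000i   from Y*(Ω₁)=+0.145361-0.000000i, Y(Ω₂)=-0.041010+0.000000i
  term(m=+1) = -0.138236-0.087070i   from Y*(Ω₁)=-0.487277-0.065090i, Y(Ω₂)=+0.302167+0.138324i
  term(m=+2) = -0.002447-0.005110i   from Y*(Ω₁)=+0.297999+0.081059i, Y(Ω₂)=-0.011989-0.013886i
  term(m=+3) = -0.004288+0.036966i   from Y*(Ω₁)=-0.092925-0.039111i, Y(Ω₂)=-0.103033-0.354439i
  term(m=+4) = -0.003721+0.004625i   from Y*(Ω₁)=+0.015415+0.009056i, Y(Ω₂)=-0.048436+0.328472i
Σ over m = -0.303345-0.000000i; ×(4π/9) → -0.423550-0.000000i. Real part: -0.423550

-0.423550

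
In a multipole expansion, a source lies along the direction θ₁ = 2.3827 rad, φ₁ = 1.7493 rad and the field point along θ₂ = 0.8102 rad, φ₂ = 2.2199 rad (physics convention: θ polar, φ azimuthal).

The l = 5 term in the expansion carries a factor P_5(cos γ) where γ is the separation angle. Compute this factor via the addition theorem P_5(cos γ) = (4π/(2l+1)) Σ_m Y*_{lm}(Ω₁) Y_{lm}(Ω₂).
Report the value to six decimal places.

-0.103273

Summing Y*_{l m}(θ₁,φ₁)·Y_{l m}(θ₂,φ₂) over m ∈ [−5, 5]; prefactor 4π/(2·5+1) = 1.142397:
  m=-5: (-0.055757, 0.044930) × (0.009606, 0.092100) = (-0.004674, -0.004704)  (running Σ = (-0.004674, -0.004704))
  m=-4: (-0.180452, -0.156368) × (-0.238255, -0.144499) = (0.020399, 0.063331)  (running Σ = (0.015725, 0.058627))
  m=-3: (0.215028, -0.362399) × (0.400780, -0.158459) = (0.028753, -0.179316)  (running Σ = (0.044478, -0.120689))
  m=-2: (0.316145, 0.117919) × (-0.070256, 0.251321) = (-0.051847, 0.071169)  (running Σ = (-0.007368, -0.049519))
  m=-1: (0.021515, -0.119248) × (0.127716, 0.168315) = (0.022819, -0.011609)  (running Σ = (0.015451, -0.061128))
  m=0: (0.372636, -0.000000) × (-0.325523, 0.000000) = (-0.121301, 0.000000)  (running Σ = (-0.105851, -0.061128))
  m=1: (-0.021515, -0.119248) × (-0.127716, 0.168315) = (0.022819, 0.011609)  (running Σ = (-0.083032, -0.049519))
  m=2: (0.316145, -0.117919) × (-0.070256, -0.251321) = (-0.051847, -0.071169)  (running Σ = (-0.134878, -0.120689))
  m=3: (-0.215028, -0.362399) × (-0.400780, -0.158459) = (0.028753, 0.179316)  (running Σ = (-0.106125, 0.058627))
  m=4: (-0.180452, 0.156368) × (-0.238255, 0.144499) = (0.020399, -0.063331)  (running Σ = (-0.085726, -0.004704))
  m=5: (0.055757, 0.044930) × (-0.009606, 0.092100) = (-0.004674, 0.004704)  (running Σ = (-0.090400, -0.000000))
Accumulated sum (-0.090400, -0.000000); after 4π/(2l+1) scaling, (-0.103273, -0.000000) ⇒ P_5 = -0.103273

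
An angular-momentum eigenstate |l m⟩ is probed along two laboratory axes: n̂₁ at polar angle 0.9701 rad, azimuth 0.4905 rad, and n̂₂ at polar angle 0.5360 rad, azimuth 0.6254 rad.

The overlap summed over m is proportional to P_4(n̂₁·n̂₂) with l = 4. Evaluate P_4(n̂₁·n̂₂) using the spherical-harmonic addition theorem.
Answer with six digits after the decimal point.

0.228697

Expand P_4 via completeness: Σ_{m} conj(Y_{4,m}) at Ω₁ times Y_{4,m} at Ω₂ —
  m=-4: Y*=(-0.078146, 0.189463)  Y=(-0.024146, -0.017977)  product (0.005293, -0.003170)
  m=-3: Y*=(0.039373, 0.395213)  Y=(-0.043099, -0.136707)  product (0.052331, -0.022416)
  m=-2: Y*=(0.156538, 0.233897)  Y=(0.114565, -0.345714)  product (0.098795, -0.027321)
  m=-1: Y*=(-0.148602, -0.079358)  Y=(0.366166, -0.264406)  product (-0.075396, 0.010233)
  m=+0: Y*=(-0.318622, -0.000000)  Y=(-0.005475, 0.000000)  product (0.001744, 0.000000)
  m=+1: Y*=(0.148602, -0.079358)  Y=(-0.366166, -0.264406)  product (-0.075396, -0.010233)
  m=+2: Y*=(0.156538, -0.233897)  Y=(0.114565, 0.345714)  product (0.098795, 0.027321)
  m=+3: Y*=(-0.039373, 0.395213)  Y=(0.043099, -0.136707)  product (0.052331, 0.022416)
  m=+4: Y*=(-0.078146, -0.189463)  Y=(-0.024146, 0.017977)  product (0.005293, 0.003170)
Total Σ_m = (0.163792, 0.000000). Multiply by 1.396263: (0.228697, 0.000000). P_4(cos γ) = 0.228697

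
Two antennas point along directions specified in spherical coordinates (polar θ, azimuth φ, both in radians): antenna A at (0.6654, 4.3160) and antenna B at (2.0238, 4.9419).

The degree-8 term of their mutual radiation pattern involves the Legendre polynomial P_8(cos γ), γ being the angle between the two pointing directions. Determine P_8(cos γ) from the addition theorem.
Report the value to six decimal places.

Term-by-term m-sum for l=8 (normalisation 4π/17 = 0.739198):
  [-8]  conj(Y_{8,-8})(Ω₁) = -0.010873+0.000321i ; Y_{8,-8}(Ω₂) = -0.057729-0.212475i ; Δ = +0.000696+0.002292i
  [-7]  conj(Y_{8,-7})(Ω₁) = +0.019888-0.051755i ; Y_{8,-7}(Ω₂) = +0.428426-0.015336i ; Δ = +0.007727-0.022478i
  [-6]  conj(Y_{8,-6})(Ω₁) = +0.124745+0.119340i ; Y_{8,-6}(Ω₂) = -0.071731+0.365619i ; Δ = -0.052581+0.037049i
  [-5]  conj(Y_{8,-5})(Ω₁) = -0.330418+0.144061i ; Y_{8,-5}(Ω₂) = +0.024160+0.010883i ; Δ = -0.009551-0.000115i
  [-4]  conj(Y_{8,-4})(Ω₁) = -0.007111-0.481735i ; Y_{8,-4}(Ω₂) = -0.214245+0.280221i ; Δ = +0.136516+0.101217i
  [-3]  conj(Y_{8,-3})(Ω₁) = +0.276996+0.111159i ; Y_{8,-3}(Ω₂) = -0.097003-0.117884i ; Δ = -0.013766-0.043436i
  [-2]  conj(Y_{8,-2})(Ω₁) = +0.125274-0.127136i ; Y_{8,-2}(Ω₂) = -0.252308+0.124698i ; Δ = -0.015754+0.047699i
  [-1]  conj(Y_{8,-1})(Ω₁) = +0.153875+0.367644i ; Y_{8,-1}(Ω₂) = -0.048625-0.208129i ; Δ = +0.069035-0.049903i
  [+0]  conj(Y_{8,0})(Ω₁) = +0.056291-0.000000i ; Y_{8,0}(Ω₂) = -0.252982+0.000000i ; Δ = -0.014241+0.000000i
  [+1]  conj(Y_{8,1})(Ω₁) = -0.153875+0.367644i ; Y_{8,1}(Ω₂) = +0.048625-0.208129i ; Δ = +0.069035+0.049903i
  [+2]  conj(Y_{8,2})(Ω₁) = +0.125274+0.127136i ; Y_{8,2}(Ω₂) = -0.252308-0.124698i ; Δ = -0.015754-0.047699i
  [+3]  conj(Y_{8,3})(Ω₁) = -0.276996+0.111159i ; Y_{8,3}(Ω₂) = +0.097003-0.117884i ; Δ = -0.013766+0.043436i
  [+4]  conj(Y_{8,4})(Ω₁) = -0.007111+0.481735i ; Y_{8,4}(Ω₂) = -0.214245-0.280221i ; Δ = +0.136516-0.101217i
  [+5]  conj(Y_{8,5})(Ω₁) = +0.330418+0.144061i ; Y_{8,5}(Ω₂) = -0.024160+0.010883i ; Δ = -0.009551+0.000115i
  [+6]  conj(Y_{8,6})(Ω₁) = +0.124745-0.119340i ; Y_{8,6}(Ω₂) = -0.071731-0.365619i ; Δ = -0.052581-0.037049i
  [+7]  conj(Y_{8,7})(Ω₁) = -0.019888-0.051755i ; Y_{8,7}(Ω₂) = -0.428426-0.015336i ; Δ = +0.007727+0.022478i
  [+8]  conj(Y_{8,8})(Ω₁) = -0.010873-0.000321i ; Y_{8,8}(Ω₂) = -0.057729+0.212475i ; Δ = +0.000696-0.002292i
Total Σ_m = +0.230404-0.000000i. Multiply by 0.739198: +0.170314-0.000000i. P_8(cos γ) = 0.170314

0.170314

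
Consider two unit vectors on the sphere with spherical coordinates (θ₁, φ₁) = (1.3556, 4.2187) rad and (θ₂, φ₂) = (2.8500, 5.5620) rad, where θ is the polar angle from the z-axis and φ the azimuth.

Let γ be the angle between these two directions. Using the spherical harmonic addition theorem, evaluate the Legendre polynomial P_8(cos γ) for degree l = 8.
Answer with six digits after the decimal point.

Addition theorem: P_8(cos γ) = (4π/17) Σ_m Y*_{lm}(Ω₁) Y_{lm}(Ω₂), m = −8…8:
  m=-8: -0.295511+0.309130i × +0.000021-0.000012i = -0.000003+0.000010i  (running Σ = -0.000003+0.000010i)
  m=-7: -0.115569-0.355599i × -0.000106+0.000303i = +0.000120+0.000003i  (running Σ = +0.000117+0.000013i)
  m=-6: -0.101751-0.018459i × -0.001019-0.002512i = +0.000057+0.000274i  (running Σ = +0.000175+0.000287i)
  m=-5: +0.223110-0.279801i × +0.014712+0.007369i = +0.005344-0.002472i  (running Σ = +0.005519-0.002185i)
  m=-4: +0.006107+0.014287i × -0.071174+0.018694i = -0.000702-0.000903i  (running Σ = +0.004817-0.003088i)
  m=-3: +0.328319+0.029539i × +0.132900-0.197309i = +0.049462-0.060855i  (running Σ = +0.054279-0.063943i)
  m=-2: -0.037476+0.056776i × +0.065983+0.510959i = -0.031483-0.015402i  (running Σ = +0.022796-0.079345i)
  m=-1: +0.148314+0.275607i × -0.442836-0.389327i = +0.041622-0.179791i  (running Σ = +0.064418-0.259136i)
  m=0: -0.083203-0.000000i × -0.044957+0.000000i = +0.003741+0.000000i  (running Σ = +0.068159-0.259136i)
  m=1: -0.148314+0.275607i × +0.442836-0.389327i = +0.041622+0.179791i  (running Σ = +0.109781-0.079345i)
  m=2: -0.037476-0.056776i × +0.065983-0.510959i = -0.031483+0.015402i  (running Σ = +0.078298-0.063943i)
  m=3: -0.328319+0.029539i × -0.132900-0.197309i = +0.049462+0.060855i  (running Σ = +0.127760-0.003088i)
  m=4: +0.006107-0.014287i × -0.071174-0.018694i = -0.000702+0.000903i  (running Σ = +0.127058-0.002185i)
  m=5: -0.223110-0.279801i × -0.014712+0.007369i = +0.005344+0.002472i  (running Σ = +0.132402+0.000287i)
  m=6: -0.101751+0.018459i × -0.001019+0.002512i = +0.000057-0.000274i  (running Σ = +0.132460+0.000013i)
  m=7: +0.115569-0.355599i × +0.000106+0.000303i = +0.000120-0.000003i  (running Σ = +0.132579+0.000010i)
  m=8: -0.295511-0.309130i × +0.000021+0.000012i = -0.000003-0.000010i  (running Σ = +0.132577+0.000000i)
Total Σ_m = +0.132577+0.000000i. Multiply by 0.739198: +0.098001+0.000000i. P_8(cos γ) = 0.098001

0.098001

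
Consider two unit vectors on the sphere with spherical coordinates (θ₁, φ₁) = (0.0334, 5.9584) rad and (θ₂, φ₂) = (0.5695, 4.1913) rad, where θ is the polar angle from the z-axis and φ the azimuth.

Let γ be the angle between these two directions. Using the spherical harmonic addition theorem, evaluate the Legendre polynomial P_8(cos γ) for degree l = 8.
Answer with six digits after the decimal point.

Addition theorem: P_8(cos γ) = (4π/17) Σ_m Y*_{lm}(Ω₁) Y_{lm}(Ω₂), m = −8…8:
  m=-8: Y*=-0.000000-0.000000i  Y=-0.001905-0.003152i  product +0.000000+0.000000i
  m=-7: Y*=-0.000000-0.000000i  Y=-0.011154+0.020127i  product +0.000000-0.000000i
  m=-6: Y*=-0.000000-0.000000i  Y=+0.089165-0.001343i  product -0.000000-0.000000i
  m=-5: Y*=-0.000000-0.000000i  Y=-0.121805-0.204988i  product -0.000000+0.000000i
  m=-4: Y*=+0.000005-0.000016i  Y=-0.214350+0.380024i  product +0.000005+0.000005i
  m=-3: Y*=+0.000291-0.000429i  Y=+0.481804-0.003628i  product +0.000139-0.000208i
  m=-2: Y*=+0.009110-0.006919i  Y=-0.070496-0.120699i  product -0.001477-0.000612i
  m=-1: Y*=+0.154652-0.052073i  Y=+0.180947-0.315234i  product +0.011569-0.058174i
  m=+0: Y*=+1.139867-0.000000i  Y=-0.271631+0.000000i  product -0.309623+0.000000i
  m=+1: Y*=-0.154652-0.052073i  Y=-0.180947-0.315234i  product +0.011569+0.058174i
  m=+2: Y*=+0.009110+0.006919i  Y=-0.070496+0.120699i  product -0.001477+0.000612i
  m=+3: Y*=-0.000291-0.000429i  Y=-0.481804-0.003628i  product +0.000139+0.000208i
  m=+4: Y*=+0.000005+0.000016i  Y=-0.214350-0.380024i  product +0.000005-0.000005i
  m=+5: Y*=+0.000000-0.000000i  Y=+0.121805-0.204988i  product -0.000000-0.000000i
  m=+6: Y*=-0.000000+0.000000i  Y=+0.089165+0.001343i  product -0.000000+0.000000i
  m=+7: Y*=+0.000000-0.000000i  Y=+0.011154+0.020127i  product +0.000000+0.000000i
  m=+8: Y*=-0.000000+0.000000i  Y=-0.001905+0.003152i  product +0.000000-0.000000i
Total Σ_m = -0.289152+0.000000i. Multiply by 0.739198: -0.213741+0.000000i. P_8(cos γ) = -0.213741

-0.213741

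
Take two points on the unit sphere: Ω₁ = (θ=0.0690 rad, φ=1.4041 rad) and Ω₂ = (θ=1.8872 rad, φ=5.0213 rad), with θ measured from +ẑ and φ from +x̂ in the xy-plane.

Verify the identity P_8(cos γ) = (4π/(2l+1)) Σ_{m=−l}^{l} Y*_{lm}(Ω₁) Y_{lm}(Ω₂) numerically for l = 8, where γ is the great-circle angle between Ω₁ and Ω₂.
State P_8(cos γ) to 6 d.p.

Term-by-term m-sum for l=8 (normalisation 4π/17 = 0.739198):
  [-8]  conj(Y_{8,-8})(Ω₁) = (0.000000, -0.000000) ; Y_{8,-8}(Ω₂) = (-0.268775, -0.213071) ; Δ = (-0.000000, 0.000000)
  [-7]  conj(Y_{8,-7})(Ω₁) = (-0.000000, -0.000000) ; Y_{8,-7}(Ω₂) = (0.372845, -0.250495) ; Δ = (-0.000000, 0.000000)
  [-6]  conj(Y_{8,-6})(Ω₁) = (-0.000000, 0.000000) ; Y_{8,-6}(Ω₂) = (0.034981, 0.120438) ; Δ = (-0.000000, -0.000000)
  [-5]  conj(Y_{8,-5})(Ω₁) = (0.000011, 0.000010) ; Y_{8,-5}(Ω₂) = (0.303489, 0.007966) ; Δ = (0.000003, 0.000003)
  [-4]  conj(Y_{8,-4})(Ω₁) = (0.000237, -0.000187) ; Y_{8,-4}(Ω₂) = (-0.082410, 0.236612) ; Δ = (0.000025, 0.000072)
  [-3]  conj(Y_{8,-3})(Ω₁) = (-0.002157, -0.003948) ; Y_{8,-3}(Ω₂) = (0.158260, 0.118834) ; Δ = (0.000128, -0.000881)
  [-2]  conj(Y_{8,-2})(Ω₁) = (-0.045159, 0.015639) ; Y_{8,-2}(Ω₂) = (-0.233740, 0.166102) ; Δ = (0.007958, -0.011156)
  [-1]  conj(Y_{8,-1})(Ω₁) = (0.054131, 0.321715) ; Y_{8,-1}(Ω₂) = (0.044778, 0.140315) ; Δ = (-0.042718, 0.022001)
  [+0]  conj(Y_{8,0})(Ω₁) = (1.065527, -0.000000) ; Y_{8,0}(Ω₂) = (-0.294103, 0.000000) ; Δ = (-0.313374, 0.000000)
  [+1]  conj(Y_{8,1})(Ω₁) = (-0.054131, 0.321715) ; Y_{8,1}(Ω₂) = (-0.044778, 0.140315) ; Δ = (-0.042718, -0.022001)
  [+2]  conj(Y_{8,2})(Ω₁) = (-0.045159, -0.015639) ; Y_{8,2}(Ω₂) = (-0.233740, -0.166102) ; Δ = (0.007958, 0.011156)
  [+3]  conj(Y_{8,3})(Ω₁) = (0.002157, -0.003948) ; Y_{8,3}(Ω₂) = (-0.158260, 0.118834) ; Δ = (0.000128, 0.000881)
  [+4]  conj(Y_{8,4})(Ω₁) = (0.000237, 0.000187) ; Y_{8,4}(Ω₂) = (-0.082410, -0.236612) ; Δ = (0.000025, -0.000072)
  [+5]  conj(Y_{8,5})(Ω₁) = (-0.000011, 0.000010) ; Y_{8,5}(Ω₂) = (-0.303489, 0.007966) ; Δ = (0.000003, -0.000003)
  [+6]  conj(Y_{8,6})(Ω₁) = (-0.000000, -0.000000) ; Y_{8,6}(Ω₂) = (0.034981, -0.120438) ; Δ = (-0.000000, 0.000000)
  [+7]  conj(Y_{8,7})(Ω₁) = (0.000000, -0.000000) ; Y_{8,7}(Ω₂) = (-0.372845, -0.250495) ; Δ = (-0.000000, -0.000000)
  [+8]  conj(Y_{8,8})(Ω₁) = (0.000000, 0.000000) ; Y_{8,8}(Ω₂) = (-0.268775, 0.213071) ; Δ = (-0.000000, -0.000000)
Accumulated sum (-0.382583, -0.000000); after 4π/(2l+1) scaling, (-0.282805, -0.000000) ⇒ P_8 = -0.282805

-0.282805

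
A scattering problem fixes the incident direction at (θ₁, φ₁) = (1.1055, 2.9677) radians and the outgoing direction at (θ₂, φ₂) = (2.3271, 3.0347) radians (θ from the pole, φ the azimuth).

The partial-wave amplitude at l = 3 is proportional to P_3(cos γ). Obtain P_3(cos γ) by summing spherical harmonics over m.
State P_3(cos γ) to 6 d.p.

-0.412172

Term-by-term m-sum for l=3 (normalisation 4π/7 = 1.795196):
  term(m=-3) = 0.04685 - 0.00955j   from Y*(Ω₁)=-0.25819 + 0.14841j, Y(Ω₂)=-0.15238 - 0.05061j
  term(m=-2) = -0.13468 + 0.01816j   from Y*(Ω₁)=0.34431 - 0.12482j, Y(Ω₂)=-0.36261 - 0.07872j
  term(m=-1) = 0.00061 - 0.00004j   from Y*(Ω₁)=-0.00188 + 0.00033j, Y(Ω₂)=-0.31662 - 0.03397j
  term(m=+0) = -0.05516 + 0.00000j   from Y*(Ω₁)=-0.33377 + 0.00000j, Y(Ω₂)=0.16528 + 0.00000j
  term(m=+1) = 0.00061 + 0.00004j   from Y*(Ω₁)=0.00188 + 0.00033j, Y(Ω₂)=0.31662 - 0.03397j
  term(m=+2) = -0.13468 - 0.01816j   from Y*(Ω₁)=0.34431 + 0.12482j, Y(Ω₂)=-0.36261 + 0.07872j
  term(m=+3) = 0.04685 + 0.00955j   from Y*(Ω₁)=0.25819 + 0.14841j, Y(Ω₂)=0.15238 - 0.05061j
Σ over m = -0.22960 + 0.00000j; ×(4π/7) → -0.41217 + 0.00000j. Real part: -0.412172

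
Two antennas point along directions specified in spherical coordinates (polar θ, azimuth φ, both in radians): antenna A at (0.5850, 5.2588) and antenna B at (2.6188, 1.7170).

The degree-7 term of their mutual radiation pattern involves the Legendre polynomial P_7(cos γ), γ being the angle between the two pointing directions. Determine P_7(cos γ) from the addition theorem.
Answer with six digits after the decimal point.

Expand P_7 via completeness: Σ_{m} conj(Y_{7,m}) at Ω₁ times Y_{7,m} at Ω₂ —
  [-7]  conj(Y_{7,-7})(Ω₁) = 0.00494 - 0.00607j ; Y_{7,-7}(Ω₂) = 0.00330 + 0.00201j ; Δ = 0.00003 - 0.00001j
  [-6]  conj(Y_{7,-6})(Ω₁) = 0.04381 + 0.00603j ; Y_{7,-6}(Ω₂) = 0.01606 - 0.01931j ; Δ = 0.00082 - 0.00075j
  [-5]  conj(Y_{7,-5})(Ω₁) = 0.06028 + 0.13887j ; Y_{7,-5}(Ω₂) = -0.06659 - 0.07425j ; Δ = 0.00630 - 0.01372j
  [-4]  conj(Y_{7,-4})(Ω₁) = -0.19807 + 0.28048j ; Y_{7,-4}(Ω₂) = -0.22272 + 0.14745j ; Δ = 0.00275 - 0.09167j
  [-3]  conj(Y_{7,-3})(Ω₁) = -0.48715 - 0.03339j ; Y_{7,-3}(Ω₂) = 0.19909 + 0.42442j ; Δ = -0.08281 - 0.21340j
  [-2]  conj(Y_{7,-2})(Ω₁) = -0.13958 - 0.26945j ; Y_{7,-2}(Ω₂) = 0.42103 - 0.12675j ; Δ = -0.09292 - 0.09575j
  [-1]  conj(Y_{7,-1})(Ω₁) = -0.11456 + 0.18837j ; Y_{7,-1}(Ω₂) = 0.00521 + 0.03539j ; Δ = -0.00726 - 0.00307j
  [+0]  conj(Y_{7,0})(Ω₁) = -0.38695 + 0.00000j ; Y_{7,0}(Ω₂) = 0.44836 + 0.00000j ; Δ = -0.17349 + 0.00000j
  [+1]  conj(Y_{7,1})(Ω₁) = 0.11456 + 0.18837j ; Y_{7,1}(Ω₂) = -0.00521 + 0.03539j ; Δ = -0.00726 + 0.00307j
  [+2]  conj(Y_{7,2})(Ω₁) = -0.13958 + 0.26945j ; Y_{7,2}(Ω₂) = 0.42103 + 0.12675j ; Δ = -0.09292 + 0.09575j
  [+3]  conj(Y_{7,3})(Ω₁) = 0.48715 - 0.03339j ; Y_{7,3}(Ω₂) = -0.19909 + 0.42442j ; Δ = -0.08281 + 0.21340j
  [+4]  conj(Y_{7,4})(Ω₁) = -0.19807 - 0.28048j ; Y_{7,4}(Ω₂) = -0.22272 - 0.14745j ; Δ = 0.00275 + 0.09167j
  [+5]  conj(Y_{7,5})(Ω₁) = -0.06028 + 0.13887j ; Y_{7,5}(Ω₂) = 0.06659 - 0.07425j ; Δ = 0.00630 + 0.01372j
  [+6]  conj(Y_{7,6})(Ω₁) = 0.04381 - 0.00603j ; Y_{7,6}(Ω₂) = 0.01606 + 0.01931j ; Δ = 0.00082 + 0.00075j
  [+7]  conj(Y_{7,7})(Ω₁) = -0.00494 - 0.00607j ; Y_{7,7}(Ω₂) = -0.00330 + 0.00201j ; Δ = 0.00003 + 0.00001j
Total Σ_m = -0.51969 + 0.00000j. Multiply by 0.837758: -0.43537 + 0.00000j. P_7(cos γ) = -0.435375

-0.435375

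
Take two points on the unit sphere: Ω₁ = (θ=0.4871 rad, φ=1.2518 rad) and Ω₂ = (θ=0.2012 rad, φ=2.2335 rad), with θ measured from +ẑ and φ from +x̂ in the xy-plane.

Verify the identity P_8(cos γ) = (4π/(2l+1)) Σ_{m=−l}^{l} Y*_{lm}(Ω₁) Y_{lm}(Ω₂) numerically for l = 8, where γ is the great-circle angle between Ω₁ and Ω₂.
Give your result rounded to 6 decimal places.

-0.381351

Expand P_8 via completeness: Σ_{m} conj(Y_{8,m}) at Ω₁ times Y_{8,m} at Ω₂ —
  [-8]  conj(Y_{8,-8})(Ω₁) = -0.000987-0.000660i ; Y_{8,-8}(Ω₂) = +0.000001+0.000001i ; Δ = +0.000000-0.000000i
  [-7]  conj(Y_{8,-7})(Ω₁) = -0.007072+0.005514i ; Y_{8,-7}(Ω₂) = -0.000026-0.000002i ; Δ = +0.000000-0.000000i
  [-6]  conj(Y_{8,-6})(Ω₁) = +0.014270+0.039935i ; Y_{8,-6}(Ω₂) = +0.000216-0.000238i ; Δ = +0.000013+0.000005i
  [-5]  conj(Y_{8,-5})(Ω₁) = +0.140631-0.003402i ; Y_{8,-5}(Ω₂) = +0.000495+0.002853i ; Δ = +0.000079+0.000400i
  [-4]  conj(Y_{8,-4})(Ω₁) = +0.095939-0.315943i ; Y_{8,-4}(Ω₂) = -0.017109-0.009143i ; Δ = -0.004530+0.004528i
  [-3]  conj(Y_{8,-3})(Ω₁) = -0.419253-0.295406i ; Y_{8,-3}(Ω₂) = +0.087334-0.038720i ; Δ = -0.048053-0.009566i
  [-2]  conj(Y_{8,-2})(Ω₁) = -0.321563+0.238416i ; Y_{8,-2}(Ω₂) = -0.079545+0.317625i ; Δ = -0.050148-0.121101i
  [-1]  conj(Y_{8,-1})(Ω₁) = -0.042864-0.129782i ; Y_{8,-1}(Ω₂) = -0.415145-0.531933i ; Δ = -0.051241+0.076679i
  [+0]  conj(Y_{8,0})(Ω₁) = -0.455528-0.000000i ; Y_{8,0}(Ω₂) = +0.456917+0.000000i ; Δ = -0.208139-0.000000i
  [+1]  conj(Y_{8,1})(Ω₁) = +0.042864-0.129782i ; Y_{8,1}(Ω₂) = +0.415145-0.531933i ; Δ = -0.051241-0.076679i
  [+2]  conj(Y_{8,2})(Ω₁) = -0.321563-0.238416i ; Y_{8,2}(Ω₂) = -0.079545-0.317625i ; Δ = -0.050148+0.121101i
  [+3]  conj(Y_{8,3})(Ω₁) = +0.419253-0.295406i ; Y_{8,3}(Ω₂) = -0.087334-0.038720i ; Δ = -0.048053+0.009566i
  [+4]  conj(Y_{8,4})(Ω₁) = +0.095939+0.315943i ; Y_{8,4}(Ω₂) = -0.017109+0.009143i ; Δ = -0.004530-0.004528i
  [+5]  conj(Y_{8,5})(Ω₁) = -0.140631-0.003402i ; Y_{8,5}(Ω₂) = -0.000495+0.002853i ; Δ = +0.000079-0.000400i
  [+6]  conj(Y_{8,6})(Ω₁) = +0.014270-0.039935i ; Y_{8,6}(Ω₂) = +0.000216+0.000238i ; Δ = +0.000013-0.000005i
  [+7]  conj(Y_{8,7})(Ω₁) = +0.007072+0.005514i ; Y_{8,7}(Ω₂) = +0.000026-0.000002i ; Δ = +0.000000+0.000000i
  [+8]  conj(Y_{8,8})(Ω₁) = -0.000987+0.000660i ; Y_{8,8}(Ω₂) = +0.000001-0.000001i ; Δ = +0.000000+0.000000i
Σ over m = -0.515898-0.000000i; ×(4π/17) → -0.381351-0.000000i. Real part: -0.381351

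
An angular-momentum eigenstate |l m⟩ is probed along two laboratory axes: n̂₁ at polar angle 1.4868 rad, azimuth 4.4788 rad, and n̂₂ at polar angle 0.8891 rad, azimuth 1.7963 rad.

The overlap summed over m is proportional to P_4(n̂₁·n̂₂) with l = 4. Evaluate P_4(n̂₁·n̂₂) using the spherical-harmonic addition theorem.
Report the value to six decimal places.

Expand P_4 via completeness: Σ_{m} conj(Y_{4,m}) at Ω₁ times Y_{4,m} at Ω₂ —
  [-4]  conj(Y_{4,-4})(Ω₁) = 0.25932 - 0.35090j ; Y_{4,-4}(Ω₂) = 0.09976 - 0.12623j ; Δ = -0.01842 - 0.06774j
  [-3]  conj(Y_{4,-3})(Ω₁) = 0.06700 + 0.07942j ; Y_{4,-3}(Ω₂) = 0.23119 + 0.28794j ; Δ = -0.00738 + 0.03765j
  [-2]  conj(Y_{4,-2})(Ω₁) = 0.28196 - 0.14223j ; Y_{4,-2}(Ω₂) = -0.32300 + 0.15643j ; Δ = -0.06883 + 0.09005j
  [-1]  conj(Y_{4,-1})(Ω₁) = 0.02701 + 0.11353j ; Y_{4,-1}(Ω₂) = 0.01142 + 0.04980j ; Δ = -0.00535 + 0.00264j
  [+0]  conj(Y_{4,0})(Ω₁) = 0.29520 + 0.00000j ; Y_{4,0}(Ω₂) = -0.35901 + 0.00000j ; Δ = -0.10598 + 0.00000j
  [+1]  conj(Y_{4,1})(Ω₁) = -0.02701 + 0.11353j ; Y_{4,1}(Ω₂) = -0.01142 + 0.04980j ; Δ = -0.00535 - 0.00264j
  [+2]  conj(Y_{4,2})(Ω₁) = 0.28196 + 0.14223j ; Y_{4,2}(Ω₂) = -0.32300 - 0.15643j ; Δ = -0.06883 - 0.09005j
  [+3]  conj(Y_{4,3})(Ω₁) = -0.06700 + 0.07942j ; Y_{4,3}(Ω₂) = -0.23119 + 0.28794j ; Δ = -0.00738 - 0.03765j
  [+4]  conj(Y_{4,4})(Ω₁) = 0.25932 + 0.35090j ; Y_{4,4}(Ω₂) = 0.09976 + 0.12623j ; Δ = -0.01842 + 0.06774j
Total Σ_m = -0.30593 + 0.00000j. Multiply by 1.396263: -0.42716 + 0.00000j. P_4(cos γ) = -0.427159

-0.427159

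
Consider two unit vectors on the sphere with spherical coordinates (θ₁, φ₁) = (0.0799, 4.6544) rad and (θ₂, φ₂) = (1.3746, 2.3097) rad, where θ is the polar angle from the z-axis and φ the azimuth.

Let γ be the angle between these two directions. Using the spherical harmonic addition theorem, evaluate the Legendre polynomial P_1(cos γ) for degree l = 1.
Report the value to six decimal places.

Addition theorem: P_1(cos γ) = (4π/3) Σ_m Y*_{lm}(Ω₁) Y_{lm}(Ω₂), m = −1…1:
  [-1]  conj(Y_{1,-1})(Ω₁) = (-0.001598, -0.027529) ; Y_{1,-1}(Ω₂) = (-0.228219, -0.250492) ; Δ = (-0.006531, 0.006683)
  [+0]  conj(Y_{1,0})(Ω₁) = (0.487044, -0.000000) ; Y_{1,0}(Ω₂) = (0.095248, 0.000000) ; Δ = (0.046390, 0.000000)
  [+1]  conj(Y_{1,1})(Ω₁) = (0.001598, -0.027529) ; Y_{1,1}(Ω₂) = (0.228219, -0.250492) ; Δ = (-0.006531, -0.006683)
Total Σ_m = (0.033328, 0.000000). Multiply by 4.188790: (0.139603, 0.000000). P_1(cos γ) = 0.139603

0.139603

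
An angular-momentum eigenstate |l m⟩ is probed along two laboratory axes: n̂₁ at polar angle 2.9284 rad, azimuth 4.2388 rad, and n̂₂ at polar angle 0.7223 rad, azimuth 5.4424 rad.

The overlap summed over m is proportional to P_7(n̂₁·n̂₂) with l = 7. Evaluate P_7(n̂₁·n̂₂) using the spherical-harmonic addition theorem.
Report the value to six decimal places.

Expand P_7 via completeness: Σ_{m} conj(Y_{7,m}) at Ω₁ times Y_{7,m} at Ω₂ —
  m=-7: -0.000002-0.000009i × +0.025447-0.010690i = -0.000000-0.000000i  (running Σ = -0.000000-0.000000i)
  m=-6: -0.000157-0.000048i × +0.038237-0.110792i = -0.000011+0.000016i  (running Σ = -0.000012+0.000015i)
  m=-5: -0.001241+0.001271i × -0.142536-0.255743i = +0.000502+0.000136i  (running Σ = +0.000490+0.000152i)
  m=-4: +0.004304+0.012835i × -0.443084-0.099803i = -0.000626-0.006117i  (running Σ = -0.000136-0.005965i)
  m=-3: +0.072982+0.011032i × -0.290568+0.207105i = -0.023491+0.011909i  (running Σ = -0.023627+0.005944i)
  m=-2: +0.161536-0.224547i × +0.009115-0.081943i = -0.016928-0.015283i  (running Σ = -0.040555-0.009339i)
  m=-1: -0.284825-0.555767i × -0.262940-0.293809i = -0.088397+0.229818i  (running Σ = -0.128952+0.220479i)
  m=0: -0.499358-0.000000i × -0.038628+0.000000i = +0.019289+0.000000i  (running Σ = -0.109663+0.220479i)
  m=1: +0.284825-0.555767i × +0.262940-0.293809i = -0.088397-0.229818i  (running Σ = -0.198060-0.009339i)
  m=2: +0.161536+0.224547i × +0.009115+0.081943i = -0.016928+0.015283i  (running Σ = -0.214988+0.005944i)
  m=3: -0.072982+0.011032i × +0.290568+0.207105i = -0.023491-0.011909i  (running Σ = -0.238479-0.005965i)
  m=4: +0.004304-0.012835i × -0.443084+0.099803i = -0.000626+0.006117i  (running Σ = -0.239105+0.000152i)
  m=5: +0.001241+0.001271i × +0.142536-0.255743i = +0.000502-0.000136i  (running Σ = -0.238603+0.000015i)
  m=6: -0.000157+0.000048i × +0.038237+0.110792i = -0.000011-0.000016i  (running Σ = -0.238615-0.000000i)
  m=7: +0.000002-0.000009i × -0.025447-0.010690i = -0.000000+0.000000i  (running Σ = -0.238615+0.000000i)
Total Σ_m = -0.238615+0.000000i. Multiply by 0.837758: -0.199901+0.000000i. P_7(cos γ) = -0.199901

-0.199901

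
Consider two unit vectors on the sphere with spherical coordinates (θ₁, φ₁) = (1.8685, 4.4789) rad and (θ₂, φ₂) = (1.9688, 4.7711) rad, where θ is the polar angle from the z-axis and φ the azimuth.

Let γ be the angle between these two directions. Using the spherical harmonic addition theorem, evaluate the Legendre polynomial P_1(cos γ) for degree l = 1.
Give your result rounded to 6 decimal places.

Term-by-term m-sum for l=1 (normalisation 4π/3 = 4.188790):
  term(m=-1) = (0.100737, -0.030303)   from Y*(Ω₁)=(-0.076422, -0.321334), Y(Ω₂)=(0.018688, 0.317940)
  term(m=+0) = (0.027141, 0.000000)   from Y*(Ω₁)=(-0.143320, -0.000000), Y(Ω₂)=(-0.189372, 0.000000)
  term(m=+1) = (0.100737, 0.030303)   from Y*(Ω₁)=(0.076422, -0.321334), Y(Ω₂)=(-0.018688, 0.317940)
Accumulated sum (0.228615, 0.000000); after 4π/(2l+1) scaling, (0.957619, 0.000000) ⇒ P_1 = 0.957619

0.957619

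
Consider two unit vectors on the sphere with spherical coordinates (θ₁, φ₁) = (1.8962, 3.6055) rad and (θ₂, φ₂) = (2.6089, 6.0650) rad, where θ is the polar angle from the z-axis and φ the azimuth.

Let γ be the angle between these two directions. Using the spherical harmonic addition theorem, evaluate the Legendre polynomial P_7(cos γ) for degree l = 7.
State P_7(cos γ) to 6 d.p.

0.196465

Summing Y*_{l m}(θ₁,φ₁)·Y_{l m}(θ₂,φ₂) over m ∈ [−7, 7]; prefactor 4π/(2·7+1) = 0.837758:
  m=-7: Y*=0.34095 + 0.03619j  Y=0.00019 + 0.00435j  product -0.00009 + 0.00149j
  m=-6: Y*=0.40538 - 0.15173j  Y=-0.00715 - 0.02671j  product -0.00695 - 0.00974j
  m=-5: Y*=0.06269 - 0.06746j  Y=0.04949 + 0.09508j  product 0.00952 + 0.00262j
  m=-4: Y*=-0.08881 + 0.30333j  Y=-0.17966 - 0.21415j  product 0.08091 - 0.03548j
  m=-3: Y*=0.03775 + 0.20853j  Y=0.37674 + 0.28912j  product -0.04607 + 0.08947j
  m=-2: Y*=-0.14140 - 0.18873j  Y=-0.38181 - 0.17806j  product 0.02038 + 0.09724j
  m=-1: Y*=-0.22110 - 0.11062j  Y=-0.06637 - 0.01471j  product 0.01305 + 0.01060j
  m=+0: Y*=0.20928 + 0.00000j  Y=0.44451 + 0.00000j  product 0.09303 + 0.00000j
  m=+1: Y*=0.22110 - 0.11062j  Y=0.06637 - 0.01471j  product 0.01305 - 0.01060j
  m=+2: Y*=-0.14140 + 0.18873j  Y=-0.38181 + 0.17806j  product 0.02038 - 0.09724j
  m=+3: Y*=-0.03775 + 0.20853j  Y=-0.37674 + 0.28912j  product -0.04607 - 0.08947j
  m=+4: Y*=-0.08881 - 0.30333j  Y=-0.17966 + 0.21415j  product 0.08091 + 0.03548j
  m=+5: Y*=-0.06269 - 0.06746j  Y=-0.04949 + 0.09508j  product 0.00952 - 0.00262j
  m=+6: Y*=0.40538 + 0.15173j  Y=-0.00715 + 0.02671j  product -0.00695 + 0.00974j
  m=+7: Y*=-0.34095 + 0.03619j  Y=-0.00019 + 0.00435j  product -0.00009 - 0.00149j
Accumulated sum 0.23451 - 0.00000j; after 4π/(2l+1) scaling, 0.19647 - 0.00000j ⇒ P_7 = 0.196465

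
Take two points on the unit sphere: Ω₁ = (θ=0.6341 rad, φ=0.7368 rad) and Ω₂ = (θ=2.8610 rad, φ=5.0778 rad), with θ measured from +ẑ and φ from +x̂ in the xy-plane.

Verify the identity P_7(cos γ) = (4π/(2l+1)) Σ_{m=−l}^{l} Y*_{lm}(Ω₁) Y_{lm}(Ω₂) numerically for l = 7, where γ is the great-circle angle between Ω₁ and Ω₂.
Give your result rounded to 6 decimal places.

Summing Y*_{l m}(θ₁,φ₁)·Y_{l m}(θ₂,φ₂) over m ∈ [−7, 7]; prefactor 4π/(2·7+1) = 0.837758:
  m=-7: +0.005517-0.011562i × -0.000034+0.000052i = +0.000000+0.000001i  (running Σ = +0.000000+0.000001i)
  m=-6: -0.018738-0.062428i × -0.000472-0.000659i = -0.000032+0.000042i  (running Σ = -0.000032+0.000043i)
  m=-5: -0.170592-0.102817i × +0.006360-0.001667i = -0.001256-0.000370i  (running Σ = -0.001288-0.000327i)
  m=-4: -0.388553+0.076498i × -0.004067+0.037114i = -0.001259-0.014732i  (running Σ = -0.002547-0.015059i)
  m=-3: -0.280100+0.376515i × -0.133687-0.068678i = +0.063304-0.031099i  (running Σ = +0.060757-0.046157i)
  m=-2: +0.016494+0.169162i × +0.303426-0.271991i = +0.051015+0.046842i  (running Σ = +0.111772+0.000684i)
  m=-1: -0.241264-0.218884i × +0.223341+0.583756i = +0.073891-0.189725i  (running Σ = +0.185663-0.189041i)
  m=0: -0.285287-0.000000i × -0.179474+0.000000i = +0.051202+0.000000i  (running Σ = +0.236864-0.189041i)
  m=1: +0.241264-0.218884i × -0.223341+0.583756i = +0.073891+0.189725i  (running Σ = +0.310755+0.000684i)
  m=2: +0.016494-0.169162i × +0.303426+0.271991i = +0.051015-0.046842i  (running Σ = +0.361770-0.046157i)
  m=3: +0.280100+0.376515i × +0.133687-0.068678i = +0.063304+0.031099i  (running Σ = +0.425074-0.015059i)
  m=4: -0.388553-0.076498i × -0.004067-0.037114i = -0.001259+0.014732i  (running Σ = +0.423815-0.000327i)
  m=5: +0.170592-0.102817i × -0.006360-0.001667i = -0.001256+0.000370i  (running Σ = +0.422559+0.000043i)
  m=6: -0.018738+0.062428i × -0.000472+0.000659i = -0.000032-0.000042i  (running Σ = +0.422527+0.000001i)
  m=7: -0.005517-0.011562i × +0.000034+0.000052i = +0.000000-0.000001i  (running Σ = +0.422527+0.000000i)
Accumulated sum +0.422527+0.000000i; after 4π/(2l+1) scaling, +0.353975+0.000000i ⇒ P_7 = 0.353975

0.353975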